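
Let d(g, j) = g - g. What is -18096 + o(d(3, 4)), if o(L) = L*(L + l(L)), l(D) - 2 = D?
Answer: -18096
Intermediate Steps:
l(D) = 2 + D
d(g, j) = 0
o(L) = L*(2 + 2*L) (o(L) = L*(L + (2 + L)) = L*(2 + 2*L))
-18096 + o(d(3, 4)) = -18096 + 2*0*(1 + 0) = -18096 + 2*0*1 = -18096 + 0 = -18096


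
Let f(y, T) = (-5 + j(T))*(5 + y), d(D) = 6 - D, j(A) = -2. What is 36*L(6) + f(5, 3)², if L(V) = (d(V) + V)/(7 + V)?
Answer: 63916/13 ≈ 4916.6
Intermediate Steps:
L(V) = 6/(7 + V) (L(V) = ((6 - V) + V)/(7 + V) = 6/(7 + V))
f(y, T) = -35 - 7*y (f(y, T) = (-5 - 2)*(5 + y) = -7*(5 + y) = -35 - 7*y)
36*L(6) + f(5, 3)² = 36*(6/(7 + 6)) + (-35 - 7*5)² = 36*(6/13) + (-35 - 35)² = 36*(6*(1/13)) + (-70)² = 36*(6/13) + 4900 = 216/13 + 4900 = 63916/13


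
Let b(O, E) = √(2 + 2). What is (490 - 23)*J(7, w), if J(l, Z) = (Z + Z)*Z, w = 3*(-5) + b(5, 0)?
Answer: 157846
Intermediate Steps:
b(O, E) = 2 (b(O, E) = √4 = 2)
w = -13 (w = 3*(-5) + 2 = -15 + 2 = -13)
J(l, Z) = 2*Z² (J(l, Z) = (2*Z)*Z = 2*Z²)
(490 - 23)*J(7, w) = (490 - 23)*(2*(-13)²) = 467*(2*169) = 467*338 = 157846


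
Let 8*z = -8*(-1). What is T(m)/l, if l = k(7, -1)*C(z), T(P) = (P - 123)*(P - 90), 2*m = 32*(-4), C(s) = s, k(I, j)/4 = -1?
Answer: -14399/2 ≈ -7199.5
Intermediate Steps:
k(I, j) = -4 (k(I, j) = 4*(-1) = -4)
z = 1 (z = (-8*(-1))/8 = (1/8)*8 = 1)
m = -64 (m = (32*(-4))/2 = (1/2)*(-128) = -64)
T(P) = (-123 + P)*(-90 + P)
l = -4 (l = -4*1 = -4)
T(m)/l = (11070 + (-64)**2 - 213*(-64))/(-4) = (11070 + 4096 + 13632)*(-1/4) = 28798*(-1/4) = -14399/2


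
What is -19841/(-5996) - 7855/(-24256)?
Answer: 132090469/36359744 ≈ 3.6329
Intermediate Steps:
-19841/(-5996) - 7855/(-24256) = -19841*(-1/5996) - 7855*(-1/24256) = 19841/5996 + 7855/24256 = 132090469/36359744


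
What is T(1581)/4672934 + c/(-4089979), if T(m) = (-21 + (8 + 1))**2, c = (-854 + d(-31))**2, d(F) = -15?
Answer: -1764114277699/9556100964193 ≈ -0.18461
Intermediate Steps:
c = 755161 (c = (-854 - 15)**2 = (-869)**2 = 755161)
T(m) = 144 (T(m) = (-21 + 9)**2 = (-12)**2 = 144)
T(1581)/4672934 + c/(-4089979) = 144/4672934 + 755161/(-4089979) = 144*(1/4672934) + 755161*(-1/4089979) = 72/2336467 - 755161/4089979 = -1764114277699/9556100964193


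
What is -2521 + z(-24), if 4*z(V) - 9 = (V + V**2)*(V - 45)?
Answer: -48163/4 ≈ -12041.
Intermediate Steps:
z(V) = 9/4 + (-45 + V)*(V + V**2)/4 (z(V) = 9/4 + ((V + V**2)*(V - 45))/4 = 9/4 + ((V + V**2)*(-45 + V))/4 = 9/4 + ((-45 + V)*(V + V**2))/4 = 9/4 + (-45 + V)*(V + V**2)/4)
-2521 + z(-24) = -2521 + (9/4 - 11*(-24)**2 - 45/4*(-24) + (1/4)*(-24)**3) = -2521 + (9/4 - 11*576 + 270 + (1/4)*(-13824)) = -2521 + (9/4 - 6336 + 270 - 3456) = -2521 - 38079/4 = -48163/4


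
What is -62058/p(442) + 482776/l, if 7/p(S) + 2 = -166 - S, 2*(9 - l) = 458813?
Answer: 17367852308236/3211565 ≈ 5.4079e+6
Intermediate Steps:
l = -458795/2 (l = 9 - ½*458813 = 9 - 458813/2 = -458795/2 ≈ -2.2940e+5)
p(S) = 7/(-168 - S) (p(S) = 7/(-2 + (-166 - S)) = 7/(-168 - S))
-62058/p(442) + 482776/l = -62058/((-7/(168 + 442))) + 482776/(-458795/2) = -62058/((-7/610)) + 482776*(-2/458795) = -62058/((-7*1/610)) - 965552/458795 = -62058/(-7/610) - 965552/458795 = -62058*(-610/7) - 965552/458795 = 37855380/7 - 965552/458795 = 17367852308236/3211565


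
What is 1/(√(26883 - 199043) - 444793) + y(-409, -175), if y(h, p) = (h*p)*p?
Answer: -2478081987853800418/197840985009 - 8*I*√2690/197840985009 ≈ -1.2526e+7 - 2.0972e-9*I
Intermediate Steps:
y(h, p) = h*p²
1/(√(26883 - 199043) - 444793) + y(-409, -175) = 1/(√(26883 - 199043) - 444793) - 409*(-175)² = 1/(√(-172160) - 444793) - 409*30625 = 1/(8*I*√2690 - 444793) - 12525625 = 1/(-444793 + 8*I*√2690) - 12525625 = -12525625 + 1/(-444793 + 8*I*√2690)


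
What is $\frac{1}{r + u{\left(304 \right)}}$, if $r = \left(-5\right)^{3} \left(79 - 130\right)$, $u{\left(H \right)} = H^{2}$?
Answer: $\frac{1}{98791} \approx 1.0122 \cdot 10^{-5}$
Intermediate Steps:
$r = 6375$ ($r = \left(-125\right) \left(-51\right) = 6375$)
$\frac{1}{r + u{\left(304 \right)}} = \frac{1}{6375 + 304^{2}} = \frac{1}{6375 + 92416} = \frac{1}{98791}$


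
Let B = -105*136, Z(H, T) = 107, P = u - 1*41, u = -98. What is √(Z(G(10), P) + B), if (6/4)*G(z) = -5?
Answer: I*√14173 ≈ 119.05*I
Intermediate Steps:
G(z) = -10/3 (G(z) = (⅔)*(-5) = -10/3)
P = -139 (P = -98 - 1*41 = -98 - 41 = -139)
B = -14280
√(Z(G(10), P) + B) = √(107 - 14280) = √(-14173) = I*√14173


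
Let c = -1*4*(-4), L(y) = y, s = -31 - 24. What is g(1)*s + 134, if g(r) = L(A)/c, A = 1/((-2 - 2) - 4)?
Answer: 17207/128 ≈ 134.43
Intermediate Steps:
s = -55
A = -⅛ (A = 1/(-4 - 4) = 1/(-8) = -⅛ ≈ -0.12500)
c = 16 (c = -4*(-4) = 16)
g(r) = -1/128 (g(r) = -⅛/16 = -⅛*1/16 = -1/128)
g(1)*s + 134 = -1/128*(-55) + 134 = 55/128 + 134 = 17207/128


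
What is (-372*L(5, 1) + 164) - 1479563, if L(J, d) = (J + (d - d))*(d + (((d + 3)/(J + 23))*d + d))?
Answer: -10383693/7 ≈ -1.4834e+6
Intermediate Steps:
L(J, d) = J*(2*d + d*(3 + d)/(23 + J)) (L(J, d) = (J + 0)*(d + (((3 + d)/(23 + J))*d + d)) = J*(d + (((3 + d)/(23 + J))*d + d)) = J*(d + (d*(3 + d)/(23 + J) + d)) = J*(d + (d + d*(3 + d)/(23 + J))) = J*(2*d + d*(3 + d)/(23 + J)))
(-372*L(5, 1) + 164) - 1479563 = (-1860*(49 + 1 + 2*5)/(23 + 5) + 164) - 1479563 = (-1860*(49 + 1 + 10)/28 + 164) - 1479563 = (-1860*60/28 + 164) - 1479563 = (-372*75/7 + 164) - 1479563 = (-27900/7 + 164) - 1479563 = -26752/7 - 1479563 = -10383693/7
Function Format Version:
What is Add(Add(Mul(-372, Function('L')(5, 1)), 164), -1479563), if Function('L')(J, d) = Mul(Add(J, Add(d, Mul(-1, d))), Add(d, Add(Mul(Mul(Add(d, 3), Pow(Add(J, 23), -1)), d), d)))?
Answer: Rational(-10383693, 7) ≈ -1.4834e+6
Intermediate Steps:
Function('L')(J, d) = Mul(J, Add(Mul(2, d), Mul(d, Pow(Add(23, J), -1), Add(3, d)))) (Function('L')(J, d) = Mul(Add(J, 0), Add(d, Add(Mul(Mul(Add(3, d), Pow(Add(23, J), -1)), d), d))) = Mul(J, Add(d, Add(Mul(Mul(Pow(Add(23, J), -1), Add(3, d)), d), d))) = Mul(J, Add(d, Add(Mul(d, Pow(Add(23, J), -1), Add(3, d)), d))) = Mul(J, Add(d, Add(d, Mul(d, Pow(Add(23, J), -1), Add(3, d))))) = Mul(J, Add(Mul(2, d), Mul(d, Pow(Add(23, J), -1), Add(3, d)))))
Add(Add(Mul(-372, Function('L')(5, 1)), 164), -1479563) = Add(Add(Mul(-372, Mul(5, 1, Pow(Add(23, 5), -1), Add(49, 1, Mul(2, 5)))), 164), -1479563) = Add(Add(Mul(-372, Mul(5, 1, Pow(28, -1), Add(49, 1, 10))), 164), -1479563) = Add(Add(Mul(-372, Mul(5, 1, Rational(1, 28), 60)), 164), -1479563) = Add(Add(Mul(-372, Rational(75, 7)), 164), -1479563) = Add(Add(Rational(-27900, 7), 164), -1479563) = Add(Rational(-26752, 7), -1479563) = Rational(-10383693, 7)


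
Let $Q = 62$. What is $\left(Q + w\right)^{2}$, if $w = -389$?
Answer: $106929$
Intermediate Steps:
$\left(Q + w\right)^{2} = \left(62 - 389\right)^{2} = \left(-327\right)^{2} = 106929$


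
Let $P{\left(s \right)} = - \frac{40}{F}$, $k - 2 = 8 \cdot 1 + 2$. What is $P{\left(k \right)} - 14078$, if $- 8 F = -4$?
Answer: $-14158$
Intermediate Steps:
$F = \frac{1}{2}$ ($F = \left(- \frac{1}{8}\right) \left(-4\right) = \frac{1}{2} \approx 0.5$)
$k = 12$ ($k = 2 + \left(8 \cdot 1 + 2\right) = 2 + \left(8 + 2\right) = 2 + 10 = 12$)
$P{\left(s \right)} = -80$ ($P{\left(s \right)} = - 40 \frac{1}{\frac{1}{2}} = \left(-40\right) 2 = -80$)
$P{\left(k \right)} - 14078 = -80 - 14078 = -14158$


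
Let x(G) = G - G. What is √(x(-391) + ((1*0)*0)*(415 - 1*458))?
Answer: 0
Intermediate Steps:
x(G) = 0
√(x(-391) + ((1*0)*0)*(415 - 1*458)) = √(0 + ((1*0)*0)*(415 - 1*458)) = √(0 + (0*0)*(415 - 458)) = √(0 + 0*(-43)) = √(0 + 0) = √0 = 0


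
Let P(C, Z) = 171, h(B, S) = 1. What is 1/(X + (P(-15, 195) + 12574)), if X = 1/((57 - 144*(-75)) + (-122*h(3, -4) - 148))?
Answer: 10587/134931316 ≈ 7.8462e-5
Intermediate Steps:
X = 1/10587 (X = 1/((57 - 144*(-75)) + (-122*1 - 148)) = 1/((57 + 10800) + (-122 - 148)) = 1/(10857 - 270) = 1/10587 ≈ 9.4455e-5)
1/(X + (P(-15, 195) + 12574)) = 1/(1/10587 + (171 + 12574)) = 1/(1/10587 + 12745) = 1/(134931316/10587) = 10587/134931316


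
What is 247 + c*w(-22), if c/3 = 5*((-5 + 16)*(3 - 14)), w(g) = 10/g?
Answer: 1072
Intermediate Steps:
c = -1815 (c = 3*(5*((-5 + 16)*(3 - 14))) = 3*(5*(11*(-11))) = 3*(5*(-121)) = 3*(-605) = -1815)
247 + c*w(-22) = 247 - 18150/(-22) = 247 - 18150*(-1)/22 = 247 - 1815*(-5/11) = 247 + 825 = 1072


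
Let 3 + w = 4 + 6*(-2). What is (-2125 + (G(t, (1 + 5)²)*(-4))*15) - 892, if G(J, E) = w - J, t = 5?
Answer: -2057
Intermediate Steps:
w = -11 (w = -3 + (4 + 6*(-2)) = -3 + (4 - 12) = -3 - 8 = -11)
G(J, E) = -11 - J
(-2125 + (G(t, (1 + 5)²)*(-4))*15) - 892 = (-2125 + ((-11 - 1*5)*(-4))*15) - 892 = (-2125 + ((-11 - 5)*(-4))*15) - 892 = (-2125 - 16*(-4)*15) - 892 = (-2125 + 64*15) - 892 = (-2125 + 960) - 892 = -1165 - 892 = -2057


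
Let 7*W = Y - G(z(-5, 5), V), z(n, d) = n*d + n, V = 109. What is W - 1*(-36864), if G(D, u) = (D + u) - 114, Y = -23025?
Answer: 235058/7 ≈ 33580.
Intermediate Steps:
z(n, d) = n + d*n (z(n, d) = d*n + n = n + d*n)
G(D, u) = -114 + D + u
W = -22990/7 (W = (-23025 - (-114 - 5*(1 + 5) + 109))/7 = (-23025 - (-114 - 5*6 + 109))/7 = (-23025 - (-114 - 30 + 109))/7 = (-23025 - 1*(-35))/7 = (-23025 + 35)/7 = (⅐)*(-22990) = -22990/7 ≈ -3284.3)
W - 1*(-36864) = -22990/7 - 1*(-36864) = -22990/7 + 36864 = 235058/7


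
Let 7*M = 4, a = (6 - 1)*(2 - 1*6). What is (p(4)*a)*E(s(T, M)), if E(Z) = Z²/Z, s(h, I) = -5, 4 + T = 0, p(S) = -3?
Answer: -300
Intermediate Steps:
T = -4 (T = -4 + 0 = -4)
a = -20 (a = 5*(2 - 6) = 5*(-4) = -20)
M = 4/7 (M = (⅐)*4 = 4/7 ≈ 0.57143)
E(Z) = Z
(p(4)*a)*E(s(T, M)) = -3*(-20)*(-5) = 60*(-5) = -300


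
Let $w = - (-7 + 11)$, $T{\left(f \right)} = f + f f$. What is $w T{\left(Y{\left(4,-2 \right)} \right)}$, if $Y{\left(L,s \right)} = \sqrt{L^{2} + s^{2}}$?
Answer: $-80 - 8 \sqrt{5} \approx -97.889$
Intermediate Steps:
$T{\left(f \right)} = f + f^{2}$
$w = -4$ ($w = \left(-1\right) 4 = -4$)
$w T{\left(Y{\left(4,-2 \right)} \right)} = - 4 \sqrt{4^{2} + \left(-2\right)^{2}} \left(1 + \sqrt{4^{2} + \left(-2\right)^{2}}\right) = - 4 \sqrt{16 + 4} \left(1 + \sqrt{16 + 4}\right) = - 4 \sqrt{20} \left(1 + \sqrt{20}\right) = - 4 \cdot 2 \sqrt{5} \left(1 + 2 \sqrt{5}\right) = - 8 \sqrt{5} \left(1 + 2 \sqrt{5}\right)$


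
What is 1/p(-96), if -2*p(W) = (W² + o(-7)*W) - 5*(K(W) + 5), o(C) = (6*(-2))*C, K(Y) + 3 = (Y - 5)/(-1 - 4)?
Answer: -2/1041 ≈ -0.0019212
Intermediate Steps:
K(Y) = -2 - Y/5 (K(Y) = -3 + (Y - 5)/(-1 - 4) = -3 + (-5 + Y)/(-5) = -3 + (-5 + Y)*(-⅕) = -3 + (1 - Y/5) = -2 - Y/5)
o(C) = -12*C
p(W) = 15/2 - 85*W/2 - W²/2 (p(W) = -((W² + (-12*(-7))*W) - 5*((-2 - W/5) + 5))/2 = -((W² + 84*W) - 5*(3 - W/5))/2 = -((W² + 84*W) + (-15 + W))/2 = -(-15 + W² + 85*W)/2 = 15/2 - 85*W/2 - W²/2)
1/p(-96) = 1/(15/2 - 85/2*(-96) - ½*(-96)²) = 1/(15/2 + 4080 - ½*9216) = 1/(15/2 + 4080 - 4608) = 1/(-1041/2) = -2/1041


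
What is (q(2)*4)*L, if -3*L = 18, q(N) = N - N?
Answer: 0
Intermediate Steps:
q(N) = 0
L = -6 (L = -⅓*18 = -6)
(q(2)*4)*L = (0*4)*(-6) = 0*(-6) = 0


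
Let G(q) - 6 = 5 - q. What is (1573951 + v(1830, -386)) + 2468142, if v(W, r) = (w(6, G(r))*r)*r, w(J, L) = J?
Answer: 4936069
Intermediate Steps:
G(q) = 11 - q (G(q) = 6 + (5 - q) = 11 - q)
v(W, r) = 6*r² (v(W, r) = (6*r)*r = 6*r²)
(1573951 + v(1830, -386)) + 2468142 = (1573951 + 6*(-386)²) + 2468142 = (1573951 + 6*148996) + 2468142 = (1573951 + 893976) + 2468142 = 2467927 + 2468142 = 4936069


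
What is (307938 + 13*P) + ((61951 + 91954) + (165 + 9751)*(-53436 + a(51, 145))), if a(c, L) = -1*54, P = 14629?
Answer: -529754820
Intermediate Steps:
a(c, L) = -54
(307938 + 13*P) + ((61951 + 91954) + (165 + 9751)*(-53436 + a(51, 145))) = (307938 + 13*14629) + ((61951 + 91954) + (165 + 9751)*(-53436 - 54)) = (307938 + 190177) + (153905 + 9916*(-53490)) = 498115 + (153905 - 530406840) = 498115 - 530252935 = -529754820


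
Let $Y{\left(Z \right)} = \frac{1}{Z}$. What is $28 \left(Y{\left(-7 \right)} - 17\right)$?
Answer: $-480$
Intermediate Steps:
$28 \left(Y{\left(-7 \right)} - 17\right) = 28 \left(\frac{1}{-7} - 17\right) = 28 \left(- \frac{1}{7} - 17\right) = 28 \left(- \frac{120}{7}\right) = -480$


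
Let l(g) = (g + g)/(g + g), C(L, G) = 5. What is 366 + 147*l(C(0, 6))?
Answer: 513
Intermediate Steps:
l(g) = 1 (l(g) = (2*g)/((2*g)) = (2*g)*(1/(2*g)) = 1)
366 + 147*l(C(0, 6)) = 366 + 147*1 = 366 + 147 = 513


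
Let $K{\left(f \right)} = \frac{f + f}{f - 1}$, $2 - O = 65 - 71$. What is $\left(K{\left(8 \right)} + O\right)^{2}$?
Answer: $\frac{5184}{49} \approx 105.8$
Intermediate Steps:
$O = 8$ ($O = 2 - \left(65 - 71\right) = 2 - -6 = 2 + 6 = 8$)
$K{\left(f \right)} = \frac{2 f}{-1 + f}$
$\left(K{\left(8 \right)} + O\right)^{2} = \left(2 \cdot 8 \frac{1}{-1 + 8} + 8\right)^{2} = \left(2 \cdot 8 \cdot \frac{1}{7} + 8\right)^{2} = \left(\frac{16}{7} + 8\right)^{2} = \left(\frac{72}{7}\right)^{2} = \frac{5184}{49}$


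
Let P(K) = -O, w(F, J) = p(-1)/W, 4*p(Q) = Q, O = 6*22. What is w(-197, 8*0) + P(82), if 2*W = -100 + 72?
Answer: -7391/56 ≈ -131.98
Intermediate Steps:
O = 132
p(Q) = Q/4
W = -14 (W = (-100 + 72)/2 = (½)*(-28) = -14)
w(F, J) = 1/56 (w(F, J) = ((¼)*(-1))/(-14) = -¼*(-1/14) = 1/56)
P(K) = -132 (P(K) = -1*132 = -132)
w(-197, 8*0) + P(82) = 1/56 - 132 = -7391/56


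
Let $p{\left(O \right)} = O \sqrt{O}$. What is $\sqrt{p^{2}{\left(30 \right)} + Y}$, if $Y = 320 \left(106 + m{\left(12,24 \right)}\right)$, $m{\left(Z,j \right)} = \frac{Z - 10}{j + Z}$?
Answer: $\frac{2 \sqrt{137110}}{3} \approx 246.86$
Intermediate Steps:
$p{\left(O \right)} = O^{\frac{3}{2}}$
$m{\left(Z,j \right)} = \frac{-10 + Z}{Z + j}$
$Y = \frac{305440}{9}$ ($Y = 320 \left(106 + \frac{-10 + 12}{12 + 24}\right) = 320 \left(106 + \frac{1}{36} \cdot 2\right) = 320 \left(106 + \frac{1}{18}\right) = 320 \cdot \frac{1909}{18} = \frac{305440}{9} \approx 33938.0$)
$\sqrt{p^{2}{\left(30 \right)} + Y} = \sqrt{\left(30^{\frac{3}{2}}\right)^{2} + \frac{305440}{9}} = \sqrt{\left(30 \sqrt{30}\right)^{2} + \frac{305440}{9}} = \sqrt{27000 + \frac{305440}{9}} = \sqrt{\frac{548440}{9}} = \frac{2 \sqrt{137110}}{3}$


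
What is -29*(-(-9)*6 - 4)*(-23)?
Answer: 33350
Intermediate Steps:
-29*(-(-9)*6 - 4)*(-23) = -29*(-3*(-18) - 4)*(-23) = -29*(54 - 4)*(-23) = -29*50*(-23) = -1450*(-23) = 33350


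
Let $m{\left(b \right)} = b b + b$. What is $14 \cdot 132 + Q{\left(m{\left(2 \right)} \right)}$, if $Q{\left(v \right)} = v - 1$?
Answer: $1853$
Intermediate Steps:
$m{\left(b \right)} = b + b^{2}$ ($m{\left(b \right)} = b^{2} + b = b + b^{2}$)
$Q{\left(v \right)} = -1 + v$
$14 \cdot 132 + Q{\left(m{\left(2 \right)} \right)} = 14 \cdot 132 - \left(1 - 2 \left(1 + 2\right)\right) = 1848 + \left(-1 + 2 \cdot 3\right) = 1848 + \left(-1 + 6\right) = 1848 + 5 = 1853$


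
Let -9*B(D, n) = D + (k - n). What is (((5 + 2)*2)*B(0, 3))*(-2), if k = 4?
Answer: 28/9 ≈ 3.1111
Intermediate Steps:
B(D, n) = -4/9 - D/9 + n/9 (B(D, n) = -(D + (4 - n))/9 = -(4 + D - n)/9 = -4/9 - D/9 + n/9)
(((5 + 2)*2)*B(0, 3))*(-2) = (((5 + 2)*2)*(-4/9 - ⅑*0 + (⅑)*3))*(-2) = ((7*2)*(-4/9 + 0 + ⅓))*(-2) = (14*(-⅑))*(-2) = -14/9*(-2) = 28/9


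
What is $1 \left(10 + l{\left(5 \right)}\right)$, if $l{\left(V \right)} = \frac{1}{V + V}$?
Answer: $\frac{101}{10} \approx 10.1$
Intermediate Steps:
$l{\left(V \right)} = \frac{1}{2 V}$
$1 \left(10 + l{\left(5 \right)}\right) = 1 \left(10 + \frac{1}{2 \cdot 5}\right) = 1 \left(10 + \frac{1}{2} \cdot \frac{1}{5}\right) = 1 \left(10 + \frac{1}{10}\right) = 1 \cdot \frac{101}{10} = \frac{101}{10}$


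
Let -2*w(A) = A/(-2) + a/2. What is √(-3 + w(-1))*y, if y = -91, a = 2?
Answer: -91*I*√15/2 ≈ -176.22*I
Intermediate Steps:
w(A) = -½ + A/4 (w(A) = -(A/(-2) + 2/2)/2 = -(A*(-½) + 2*(½))/2 = -(-A/2 + 1)/2 = -(1 - A/2)/2 = -½ + A/4)
√(-3 + w(-1))*y = √(-3 + (-½ + (¼)*(-1)))*(-91) = √(-3 + (-½ - ¼))*(-91) = √(-3 - ¾)*(-91) = √(-15/4)*(-91) = (I*√15/2)*(-91) = -91*I*√15/2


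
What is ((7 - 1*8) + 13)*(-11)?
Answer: -132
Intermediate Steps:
((7 - 1*8) + 13)*(-11) = ((7 - 8) + 13)*(-11) = (-1 + 13)*(-11) = 12*(-11) = -132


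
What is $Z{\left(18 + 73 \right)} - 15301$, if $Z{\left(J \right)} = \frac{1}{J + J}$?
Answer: $- \frac{2784781}{182} \approx -15301.0$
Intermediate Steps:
$Z{\left(J \right)} = \frac{1}{2 J}$
$Z{\left(18 + 73 \right)} - 15301 = \frac{1}{2 \left(18 + 73\right)} - 15301 = \frac{1}{2 \cdot 91} - 15301 = \frac{1}{2} \cdot \frac{1}{91} - 15301 = \frac{1}{182} - 15301 = - \frac{2784781}{182}$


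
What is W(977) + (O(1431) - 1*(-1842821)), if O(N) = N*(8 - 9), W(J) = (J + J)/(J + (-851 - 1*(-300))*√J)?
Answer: 278624402703/151312 - 551*√977/151312 ≈ 1.8414e+6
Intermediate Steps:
W(J) = 2*J/(J - 551*√J) (W(J) = (2*J)/(J + (-851 + 300)*√J) = (2*J)/(J - 551*√J) = 2*J/(J - 551*√J))
O(N) = -N (O(N) = N*(-1) = -N)
W(977) + (O(1431) - 1*(-1842821)) = 2*977/(977 - 551*√977) + (-1*1431 - 1*(-1842821)) = 1954/(977 - 551*√977) + (-1431 + 1842821) = 1954/(977 - 551*√977) + 1841390 = 1841390 + 1954/(977 - 551*√977)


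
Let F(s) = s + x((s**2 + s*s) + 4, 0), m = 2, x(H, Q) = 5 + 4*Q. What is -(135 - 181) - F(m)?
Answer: 39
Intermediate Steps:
F(s) = 5 + s (F(s) = s + (5 + 4*0) = s + (5 + 0) = s + 5 = 5 + s)
-(135 - 181) - F(m) = -(135 - 181) - (5 + 2) = -1*(-46) - 1*7 = 46 - 7 = 39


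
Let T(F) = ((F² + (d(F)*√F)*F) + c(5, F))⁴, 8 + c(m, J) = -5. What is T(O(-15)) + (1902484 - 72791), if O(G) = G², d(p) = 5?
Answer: 20743426244446168254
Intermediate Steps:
c(m, J) = -13 (c(m, J) = -8 - 5 = -13)
T(F) = (-13 + F² + 5*F^(3/2))⁴ (T(F) = ((F² + (5*√F)*F) - 13)⁴ = ((F² + 5*F^(3/2)) - 13)⁴ = (-13 + F² + 5*F^(3/2))⁴)
T(O(-15)) + (1902484 - 72791) = (-13 + ((-15)²)² + 5*((-15)²)^(3/2))⁴ + (1902484 - 72791) = (-13 + 225² + 5*225^(3/2))⁴ + 1829693 = (-13 + 50625 + 5*3375)⁴ + 1829693 = (-13 + 50625 + 16875)⁴ + 1829693 = 67487⁴ + 1829693 = 20743426244444338561 + 1829693 = 20743426244446168254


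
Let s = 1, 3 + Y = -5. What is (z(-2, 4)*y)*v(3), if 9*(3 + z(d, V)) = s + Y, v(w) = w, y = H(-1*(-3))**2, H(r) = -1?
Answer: -34/3 ≈ -11.333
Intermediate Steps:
Y = -8 (Y = -3 - 5 = -8)
y = 1 (y = (-1)**2 = 1)
z(d, V) = -34/9 (z(d, V) = -3 + (1 - 8)/9 = -3 + (1/9)*(-7) = -3 - 7/9 = -34/9)
(z(-2, 4)*y)*v(3) = -34/9*1*3 = -34/9*3 = -34/3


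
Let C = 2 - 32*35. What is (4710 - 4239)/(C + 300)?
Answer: -471/818 ≈ -0.57579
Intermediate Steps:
C = -1118 (C = 2 - 1120 = -1118)
(4710 - 4239)/(C + 300) = (4710 - 4239)/(-1118 + 300) = 471/(-818) = 471*(-1/818) = -471/818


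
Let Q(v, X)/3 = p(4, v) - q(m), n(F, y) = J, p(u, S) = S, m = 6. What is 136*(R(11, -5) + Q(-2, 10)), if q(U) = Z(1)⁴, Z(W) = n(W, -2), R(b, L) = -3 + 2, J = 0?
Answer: -952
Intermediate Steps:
R(b, L) = -1
n(F, y) = 0
Z(W) = 0
q(U) = 0 (q(U) = 0⁴ = 0)
Q(v, X) = 3*v (Q(v, X) = 3*(v - 1*0) = 3*(v + 0) = 3*v)
136*(R(11, -5) + Q(-2, 10)) = 136*(-1 + 3*(-2)) = 136*(-1 - 6) = 136*(-7) = -952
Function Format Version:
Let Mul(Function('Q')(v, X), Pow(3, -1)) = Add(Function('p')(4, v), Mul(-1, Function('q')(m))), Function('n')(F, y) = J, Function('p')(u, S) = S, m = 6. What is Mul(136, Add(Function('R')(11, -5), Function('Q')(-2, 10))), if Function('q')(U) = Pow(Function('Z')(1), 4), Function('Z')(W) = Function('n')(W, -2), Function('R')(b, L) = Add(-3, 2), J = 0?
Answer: -952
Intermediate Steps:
Function('R')(b, L) = -1
Function('n')(F, y) = 0
Function('Z')(W) = 0
Function('q')(U) = 0 (Function('q')(U) = Pow(0, 4) = 0)
Function('Q')(v, X) = Mul(3, v) (Function('Q')(v, X) = Mul(3, Add(v, Mul(-1, 0))) = Mul(3, Add(v, 0)) = Mul(3, v))
Mul(136, Add(Function('R')(11, -5), Function('Q')(-2, 10))) = Mul(136, Add(-1, Mul(3, -2))) = Mul(136, Add(-1, -6)) = Mul(136, -7) = -952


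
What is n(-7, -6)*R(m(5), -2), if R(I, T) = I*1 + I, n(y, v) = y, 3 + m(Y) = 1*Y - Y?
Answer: 42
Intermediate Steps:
m(Y) = -3 (m(Y) = -3 + (1*Y - Y) = -3 + (Y - Y) = -3 + 0 = -3)
R(I, T) = 2*I (R(I, T) = I + I = 2*I)
n(-7, -6)*R(m(5), -2) = -14*(-3) = -7*(-6) = 42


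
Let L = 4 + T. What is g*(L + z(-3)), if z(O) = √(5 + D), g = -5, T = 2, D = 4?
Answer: -45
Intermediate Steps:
L = 6 (L = 4 + 2 = 6)
z(O) = 3 (z(O) = √(5 + 4) = √9 = 3)
g*(L + z(-3)) = -5*(6 + 3) = -5*9 = -45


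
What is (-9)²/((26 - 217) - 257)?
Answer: -81/448 ≈ -0.18080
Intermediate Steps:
(-9)²/((26 - 217) - 257) = 81/(-191 - 257) = 81/(-448) = -1/448*81 = -81/448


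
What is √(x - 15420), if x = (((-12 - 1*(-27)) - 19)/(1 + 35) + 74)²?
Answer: I*√806795/9 ≈ 99.802*I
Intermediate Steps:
x = 442225/81 (x = (((-12 + 27) - 19)/36 + 74)² = ((15 - 19)*(1/36) + 74)² = (-4*1/36 + 74)² = (-⅑ + 74)² = (665/9)² = 442225/81 ≈ 5459.6)
√(x - 15420) = √(442225/81 - 15420) = √(-806795/81) = I*√806795/9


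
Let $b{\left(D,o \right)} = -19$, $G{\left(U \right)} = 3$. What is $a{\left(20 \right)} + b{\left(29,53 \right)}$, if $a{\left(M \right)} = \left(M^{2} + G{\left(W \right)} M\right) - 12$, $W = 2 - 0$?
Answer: $429$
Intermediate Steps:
$W = 2$ ($W = 2 + 0 = 2$)
$a{\left(M \right)} = -12 + M^{2} + 3 M$ ($a{\left(M \right)} = \left(M^{2} + 3 M\right) - 12 = -12 + M^{2} + 3 M$)
$a{\left(20 \right)} + b{\left(29,53 \right)} = \left(-12 + 20^{2} + 3 \cdot 20\right) - 19 = \left(-12 + 400 + 60\right) - 19 = 448 - 19 = 429$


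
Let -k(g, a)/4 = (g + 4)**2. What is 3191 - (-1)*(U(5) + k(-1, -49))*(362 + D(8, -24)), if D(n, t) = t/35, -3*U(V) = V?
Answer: -1093943/105 ≈ -10419.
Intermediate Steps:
U(V) = -V/3
k(g, a) = -4*(4 + g)**2 (k(g, a) = -4*(g + 4)**2 = -4*(4 + g)**2)
D(n, t) = t/35 (D(n, t) = t*(1/35) = t/35)
3191 - (-1)*(U(5) + k(-1, -49))*(362 + D(8, -24)) = 3191 - (-1)*(-1/3*5 - 4*(4 - 1)**2)*(362 + (1/35)*(-24)) = 3191 - (-1)*(-5/3 - 4*3**2)*(362 - 24/35) = 3191 - (-1)*(-5/3 - 4*9)*(12646/35) = 3191 - (-1)*(-5/3 - 36)*(12646/35) = 3191 - (-1)*(-113/3*12646/35) = 3191 - (-1)*(-1428998)/105 = 3191 - 1*1428998/105 = 3191 - 1428998/105 = -1093943/105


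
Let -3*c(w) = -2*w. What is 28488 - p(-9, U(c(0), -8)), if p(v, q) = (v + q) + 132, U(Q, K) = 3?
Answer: 28362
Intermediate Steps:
c(w) = 2*w/3 (c(w) = -(-2)*w/3 = 2*w/3)
p(v, q) = 132 + q + v (p(v, q) = (q + v) + 132 = 132 + q + v)
28488 - p(-9, U(c(0), -8)) = 28488 - (132 + 3 - 9) = 28488 - 1*126 = 28488 - 126 = 28362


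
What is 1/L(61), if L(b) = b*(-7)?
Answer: -1/427 ≈ -0.0023419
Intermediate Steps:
L(b) = -7*b
1/L(61) = 1/(-7*61) = 1/(-427) = -1/427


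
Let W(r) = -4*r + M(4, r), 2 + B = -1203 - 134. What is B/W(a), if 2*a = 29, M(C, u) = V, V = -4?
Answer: 1339/62 ≈ 21.597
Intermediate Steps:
M(C, u) = -4
a = 29/2 (a = (½)*29 = 29/2 ≈ 14.500)
B = -1339 (B = -2 + (-1203 - 134) = -2 - 1337 = -1339)
W(r) = -4 - 4*r (W(r) = -4*r - 4 = -4 - 4*r)
B/W(a) = -1339/(-4 - 4*29/2) = -1339/(-4 - 58) = -1339/(-62) = -1339*(-1/62) = 1339/62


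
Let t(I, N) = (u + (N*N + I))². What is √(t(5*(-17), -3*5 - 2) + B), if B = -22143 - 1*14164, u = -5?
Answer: 3*√366 ≈ 57.393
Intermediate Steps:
t(I, N) = (-5 + I + N²)² (t(I, N) = (-5 + (N*N + I))² = (-5 + (N² + I))² = (-5 + (I + N²))² = (-5 + I + N²)²)
B = -36307 (B = -22143 - 14164 = -36307)
√(t(5*(-17), -3*5 - 2) + B) = √((-5 + 5*(-17) + (-3*5 - 2)²)² - 36307) = √((-5 - 85 + (-15 - 2)²)² - 36307) = √((-5 - 85 + (-17)²)² - 36307) = √((-5 - 85 + 289)² - 36307) = √(199² - 36307) = √(39601 - 36307) = √3294 = 3*√366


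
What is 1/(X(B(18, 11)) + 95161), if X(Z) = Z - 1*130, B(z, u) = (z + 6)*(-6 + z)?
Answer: 1/95319 ≈ 1.0491e-5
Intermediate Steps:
B(z, u) = (-6 + z)*(6 + z) (B(z, u) = (6 + z)*(-6 + z) = (-6 + z)*(6 + z))
X(Z) = -130 + Z (X(Z) = Z - 130 = -130 + Z)
1/(X(B(18, 11)) + 95161) = 1/((-130 + (-36 + 18²)) + 95161) = 1/((-130 + (-36 + 324)) + 95161) = 1/((-130 + 288) + 95161) = 1/(158 + 95161) = 1/95319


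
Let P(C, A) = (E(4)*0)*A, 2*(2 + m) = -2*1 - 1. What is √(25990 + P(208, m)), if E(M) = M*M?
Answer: √25990 ≈ 161.21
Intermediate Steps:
m = -7/2 (m = -2 + (-2*1 - 1)/2 = -2 + (-2 - 1)/2 = -2 + (½)*(-3) = -2 - 3/2 = -7/2 ≈ -3.5000)
E(M) = M²
P(C, A) = 0 (P(C, A) = (4²*0)*A = (16*0)*A = 0*A = 0)
√(25990 + P(208, m)) = √(25990 + 0) = √25990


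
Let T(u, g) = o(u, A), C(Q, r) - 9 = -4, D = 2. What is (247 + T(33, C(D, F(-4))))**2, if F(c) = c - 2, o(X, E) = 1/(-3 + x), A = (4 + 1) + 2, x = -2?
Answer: 1522756/25 ≈ 60910.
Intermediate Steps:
A = 7 (A = 5 + 2 = 7)
o(X, E) = -1/5 (o(X, E) = 1/(-3 - 2) = 1/(-5) = -1/5)
F(c) = -2 + c
C(Q, r) = 5 (C(Q, r) = 9 - 4 = 5)
T(u, g) = -1/5
(247 + T(33, C(D, F(-4))))**2 = (247 - 1/5)**2 = (1234/5)**2 = 1522756/25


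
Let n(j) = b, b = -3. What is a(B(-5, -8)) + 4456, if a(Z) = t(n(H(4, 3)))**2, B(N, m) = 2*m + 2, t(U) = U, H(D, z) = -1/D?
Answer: 4465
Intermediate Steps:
n(j) = -3
B(N, m) = 2 + 2*m
a(Z) = 9 (a(Z) = (-3)**2 = 9)
a(B(-5, -8)) + 4456 = 9 + 4456 = 4465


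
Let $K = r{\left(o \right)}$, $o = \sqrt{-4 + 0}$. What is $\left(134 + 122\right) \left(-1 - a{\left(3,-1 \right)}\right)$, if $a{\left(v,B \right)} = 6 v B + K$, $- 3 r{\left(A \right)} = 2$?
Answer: $\frac{13568}{3} \approx 4522.7$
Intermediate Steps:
$o = 2 i$ ($o = \sqrt{-4} = 2 i \approx 2.0 i$)
$r{\left(A \right)} = - \frac{2}{3}$ ($r{\left(A \right)} = \left(- \frac{1}{3}\right) 2 = - \frac{2}{3}$)
$K = - \frac{2}{3} \approx -0.66667$
$a{\left(v,B \right)} = - \frac{2}{3} + 6 B v$ ($a{\left(v,B \right)} = 6 v B - \frac{2}{3} = 6 B v - \frac{2}{3} = - \frac{2}{3} + 6 B v$)
$\left(134 + 122\right) \left(-1 - a{\left(3,-1 \right)}\right) = \left(134 + 122\right) \left(-1 - \left(- \frac{2}{3} + 6 \left(-1\right) 3\right)\right) = 256 \left(-1 - \left(- \frac{2}{3} - 18\right)\right) = 256 \left(-1 - - \frac{56}{3}\right) = 256 \left(-1 + \frac{56}{3}\right) = 256 \cdot \frac{53}{3} = \frac{13568}{3}$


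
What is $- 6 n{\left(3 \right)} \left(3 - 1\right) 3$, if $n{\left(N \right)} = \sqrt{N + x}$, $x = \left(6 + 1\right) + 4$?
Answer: $- 36 \sqrt{14} \approx -134.7$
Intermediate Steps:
$x = 11$ ($x = 7 + 4 = 11$)
$n{\left(N \right)} = \sqrt{11 + N}$ ($n{\left(N \right)} = \sqrt{N + 11} = \sqrt{11 + N}$)
$- 6 n{\left(3 \right)} \left(3 - 1\right) 3 = - 6 \sqrt{11 + 3} \left(3 - 1\right) 3 = - 6 \sqrt{14} \cdot 2 \cdot 3 = - 6 \sqrt{14} \cdot 6 = - 36 \sqrt{14}$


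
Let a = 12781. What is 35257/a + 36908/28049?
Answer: 1460644741/358494269 ≈ 4.0744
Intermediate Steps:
35257/a + 36908/28049 = 35257/12781 + 36908/28049 = 1460644741/358494269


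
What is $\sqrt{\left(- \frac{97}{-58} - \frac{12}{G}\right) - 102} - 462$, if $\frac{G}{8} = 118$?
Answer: $-462 + \frac{i \sqrt{1174993319}}{3422} \approx -462.0 + 10.017 i$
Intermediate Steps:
$G = 944$ ($G = 8 \cdot 118 = 944$)
$\sqrt{\left(- \frac{97}{-58} - \frac{12}{G}\right) - 102} - 462 = \sqrt{\left(- \frac{97}{-58} - \frac{12}{944}\right) - 102} - 462 = \sqrt{\left(\left(-97\right) \left(- \frac{1}{58}\right) - \frac{3}{236}\right) - 102} - 462 = \sqrt{\left(\frac{97}{58} - \frac{3}{236}\right) - 102} - 462 = \sqrt{\frac{11359}{6844} - 102} - 462 = \sqrt{- \frac{686729}{6844}} - 462 = \frac{i \sqrt{1174993319}}{3422} - 462 = -462 + \frac{i \sqrt{1174993319}}{3422}$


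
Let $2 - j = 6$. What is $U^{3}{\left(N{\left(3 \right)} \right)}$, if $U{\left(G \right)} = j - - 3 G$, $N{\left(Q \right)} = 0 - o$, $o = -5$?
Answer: $1331$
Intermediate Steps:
$j = -4$ ($j = 2 - 6 = -4$)
$N{\left(Q \right)} = 5$ ($N{\left(Q \right)} = 0 - -5 = 0 + 5 = 5$)
$U{\left(G \right)} = -4 + 3 G$ ($U{\left(G \right)} = -4 - - 3 G = -4 + 3 G$)
$U^{3}{\left(N{\left(3 \right)} \right)} = \left(-4 + 3 \cdot 5\right)^{3} = \left(-4 + 15\right)^{3} = 11^{3} = 1331$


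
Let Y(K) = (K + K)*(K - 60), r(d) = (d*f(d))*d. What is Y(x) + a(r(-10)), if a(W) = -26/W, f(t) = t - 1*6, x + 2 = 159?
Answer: 24366413/800 ≈ 30458.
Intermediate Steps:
x = 157 (x = -2 + 159 = 157)
f(t) = -6 + t (f(t) = t - 6 = -6 + t)
r(d) = d**2*(-6 + d) (r(d) = (d*(-6 + d))*d = d**2*(-6 + d))
Y(K) = 2*K*(-60 + K) (Y(K) = (2*K)*(-60 + K) = 2*K*(-60 + K))
Y(x) + a(r(-10)) = 2*157*(-60 + 157) - 26*1/(100*(-6 - 10)) = 2*157*97 - 26/(100*(-16)) = 30458 - 26/(-1600) = 30458 - 26*(-1/1600) = 30458 + 13/800 = 24366413/800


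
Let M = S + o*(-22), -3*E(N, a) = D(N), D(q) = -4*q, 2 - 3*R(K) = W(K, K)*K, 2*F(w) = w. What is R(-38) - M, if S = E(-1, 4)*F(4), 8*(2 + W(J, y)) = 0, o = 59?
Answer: 1276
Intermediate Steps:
W(J, y) = -2 (W(J, y) = -2 + (1/8)*0 = -2 + 0 = -2)
F(w) = w/2
R(K) = 2/3 + 2*K/3 (R(K) = 2/3 - (-2)*K/3 = 2/3 + 2*K/3)
E(N, a) = 4*N/3 (E(N, a) = -(-4)*N/3 = 4*N/3)
S = -8/3 (S = ((4/3)*(-1))*((1/2)*4) = -4/3*2 = -8/3 ≈ -2.6667)
M = -3902/3 (M = -8/3 + 59*(-22) = -8/3 - 1298 = -3902/3 ≈ -1300.7)
R(-38) - M = (2/3 + (2/3)*(-38)) - 1*(-3902/3) = (2/3 - 76/3) + 3902/3 = -74/3 + 3902/3 = 1276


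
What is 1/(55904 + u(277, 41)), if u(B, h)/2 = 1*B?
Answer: 1/56458 ≈ 1.7712e-5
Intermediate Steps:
u(B, h) = 2*B (u(B, h) = 2*(1*B) = 2*B)
1/(55904 + u(277, 41)) = 1/(55904 + 2*277) = 1/(55904 + 554) = 1/56458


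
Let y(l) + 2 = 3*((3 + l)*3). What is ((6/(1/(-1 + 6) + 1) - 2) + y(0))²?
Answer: 784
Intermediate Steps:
y(l) = 25 + 9*l (y(l) = -2 + 3*((3 + l)*3) = -2 + 3*(9 + 3*l) = -2 + (27 + 9*l) = 25 + 9*l)
((6/(1/(-1 + 6) + 1) - 2) + y(0))² = ((6/(1/(-1 + 6) + 1) - 2) + (25 + 9*0))² = ((6/(1/5 + 1) - 2) + (25 + 0))² = ((6/(⅕ + 1) - 2) + 25)² = ((6/(6/5) - 2) + 25)² = (((⅚)*6 - 2) + 25)² = ((5 - 2) + 25)² = (3 + 25)² = 28² = 784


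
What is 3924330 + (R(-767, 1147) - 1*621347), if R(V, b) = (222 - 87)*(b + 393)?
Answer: 3510883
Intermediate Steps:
R(V, b) = 53055 + 135*b (R(V, b) = 135*(393 + b) = 53055 + 135*b)
3924330 + (R(-767, 1147) - 1*621347) = 3924330 + ((53055 + 135*1147) - 1*621347) = 3924330 + ((53055 + 154845) - 621347) = 3924330 + (207900 - 621347) = 3924330 - 413447 = 3510883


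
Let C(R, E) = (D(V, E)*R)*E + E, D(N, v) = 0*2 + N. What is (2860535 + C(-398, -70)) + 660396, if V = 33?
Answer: 4440241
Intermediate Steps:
D(N, v) = N (D(N, v) = 0 + N = N)
C(R, E) = E + 33*E*R (C(R, E) = (33*R)*E + E = 33*E*R + E = E + 33*E*R)
(2860535 + C(-398, -70)) + 660396 = (2860535 - 70*(1 + 33*(-398))) + 660396 = (2860535 - 70*(1 - 13134)) + 660396 = (2860535 - 70*(-13133)) + 660396 = (2860535 + 919310) + 660396 = 3779845 + 660396 = 4440241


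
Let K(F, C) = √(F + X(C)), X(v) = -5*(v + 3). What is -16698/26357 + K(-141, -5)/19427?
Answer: -16698/26357 + I*√131/19427 ≈ -0.63353 + 0.00058916*I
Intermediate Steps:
X(v) = -15 - 5*v (X(v) = -5*(3 + v) = -15 - 5*v)
K(F, C) = √(-15 + F - 5*C) (K(F, C) = √(F + (-15 - 5*C)) = √(-15 + F - 5*C))
-16698/26357 + K(-141, -5)/19427 = -16698/26357 + √(-15 - 141 - 5*(-5))/19427 = -16698*1/26357 + √(-15 - 141 + 25)*(1/19427) = -16698/26357 + √(-131)*(1/19427) = -16698/26357 + (I*√131)*(1/19427) = -16698/26357 + I*√131/19427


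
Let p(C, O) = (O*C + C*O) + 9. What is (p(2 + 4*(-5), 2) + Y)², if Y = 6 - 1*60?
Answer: 13689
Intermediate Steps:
Y = -54 (Y = 6 - 60 = -54)
p(C, O) = 9 + 2*C*O (p(C, O) = (C*O + C*O) + 9 = 2*C*O + 9 = 9 + 2*C*O)
(p(2 + 4*(-5), 2) + Y)² = ((9 + 2*(2 + 4*(-5))*2) - 54)² = ((9 + 2*(2 - 20)*2) - 54)² = ((9 + 2*(-18)*2) - 54)² = ((9 - 72) - 54)² = (-63 - 54)² = (-117)² = 13689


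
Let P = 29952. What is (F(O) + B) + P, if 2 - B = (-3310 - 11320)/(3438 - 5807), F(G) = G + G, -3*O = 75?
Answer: 70827946/2369 ≈ 29898.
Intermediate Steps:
O = -25 (O = -⅓*75 = -25)
F(G) = 2*G
B = -9892/2369 (B = 2 - (-3310 - 11320)/(3438 - 5807) = 2 - (-14630)/(-2369) = 2 - (-14630)*(-1)/2369 = 2 - 1*14630/2369 = 2 - 14630/2369 = -9892/2369 ≈ -4.1756)
(F(O) + B) + P = (2*(-25) - 9892/2369) + 29952 = (-50 - 9892/2369) + 29952 = -128342/2369 + 29952 = 70827946/2369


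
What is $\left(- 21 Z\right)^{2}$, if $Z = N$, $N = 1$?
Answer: $441$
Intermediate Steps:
$Z = 1$
$\left(- 21 Z\right)^{2} = \left(\left(-21\right) 1\right)^{2} = \left(-21\right)^{2} = 441$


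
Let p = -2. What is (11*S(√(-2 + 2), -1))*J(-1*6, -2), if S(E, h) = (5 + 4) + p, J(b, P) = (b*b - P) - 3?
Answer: 2695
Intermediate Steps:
J(b, P) = -3 + b² - P (J(b, P) = (b² - P) - 3 = -3 + b² - P)
S(E, h) = 7 (S(E, h) = (5 + 4) - 2 = 9 - 2 = 7)
(11*S(√(-2 + 2), -1))*J(-1*6, -2) = (11*7)*(-3 + (-1*6)² - 1*(-2)) = 77*(-3 + (-6)² + 2) = 77*(-3 + 36 + 2) = 77*35 = 2695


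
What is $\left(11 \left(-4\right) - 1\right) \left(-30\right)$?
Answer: $1350$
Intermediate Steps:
$\left(11 \left(-4\right) - 1\right) \left(-30\right) = \left(-44 - 1\right) \left(-30\right) = \left(-45\right) \left(-30\right) = 1350$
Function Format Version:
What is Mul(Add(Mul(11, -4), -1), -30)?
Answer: 1350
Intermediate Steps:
Mul(Add(Mul(11, -4), -1), -30) = Mul(Add(-44, -1), -30) = Mul(-45, -30) = 1350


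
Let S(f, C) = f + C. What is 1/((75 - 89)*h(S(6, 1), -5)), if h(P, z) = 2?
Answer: -1/28 ≈ -0.035714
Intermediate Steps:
S(f, C) = C + f
1/((75 - 89)*h(S(6, 1), -5)) = 1/((75 - 89)*2) = 1/(-14*2) = 1/(-28) = -1/28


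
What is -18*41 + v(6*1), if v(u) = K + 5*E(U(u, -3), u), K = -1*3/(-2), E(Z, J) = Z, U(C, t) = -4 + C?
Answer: -1453/2 ≈ -726.50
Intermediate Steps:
K = 3/2 (K = -3*(-½) = 3/2 ≈ 1.5000)
v(u) = -37/2 + 5*u (v(u) = 3/2 + 5*(-4 + u) = 3/2 + (-20 + 5*u) = -37/2 + 5*u)
-18*41 + v(6*1) = -18*41 + (-37/2 + 5*(6*1)) = -738 + (-37/2 + 5*6) = -738 + (-37/2 + 30) = -738 + 23/2 = -1453/2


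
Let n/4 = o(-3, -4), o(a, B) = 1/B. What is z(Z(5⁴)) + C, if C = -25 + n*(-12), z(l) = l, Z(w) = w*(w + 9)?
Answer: 396237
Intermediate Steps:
Z(w) = w*(9 + w)
n = -1 (n = 4/(-4) = 4*(-¼) = -1)
C = -13 (C = -25 - 1*(-12) = -25 + 12 = -13)
z(Z(5⁴)) + C = 5⁴*(9 + 5⁴) - 13 = 625*(9 + 625) - 13 = 625*634 - 13 = 396250 - 13 = 396237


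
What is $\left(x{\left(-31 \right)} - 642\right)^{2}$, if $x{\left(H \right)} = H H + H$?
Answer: $82944$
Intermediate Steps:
$x{\left(H \right)} = H + H^{2}$ ($x{\left(H \right)} = H^{2} + H = H + H^{2}$)
$\left(x{\left(-31 \right)} - 642\right)^{2} = \left(- 31 \left(1 - 31\right) - 642\right)^{2} = \left(\left(-31\right) \left(-30\right) - 642\right)^{2} = \left(930 - 642\right)^{2} = 288^{2} = 82944$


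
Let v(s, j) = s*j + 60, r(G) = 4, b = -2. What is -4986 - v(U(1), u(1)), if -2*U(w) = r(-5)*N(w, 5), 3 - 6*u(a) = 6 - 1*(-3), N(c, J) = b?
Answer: -5042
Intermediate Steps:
N(c, J) = -2
u(a) = -1 (u(a) = 1/2 - (6 - 1*(-3))/6 = 1/2 - (6 + 3)/6 = 1/2 - 1/6*9 = 1/2 - 3/2 = -1)
U(w) = 4 (U(w) = -2*(-2) = -1/2*(-8) = 4)
v(s, j) = 60 + j*s (v(s, j) = j*s + 60 = 60 + j*s)
-4986 - v(U(1), u(1)) = -4986 - (60 - 1*4) = -4986 - (60 - 4) = -4986 - 1*56 = -4986 - 56 = -5042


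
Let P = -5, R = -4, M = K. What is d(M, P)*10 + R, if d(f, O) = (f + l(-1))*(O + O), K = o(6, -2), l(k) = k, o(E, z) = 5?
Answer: -404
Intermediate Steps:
K = 5
M = 5
d(f, O) = 2*O*(-1 + f) (d(f, O) = (f - 1)*(O + O) = (-1 + f)*(2*O) = 2*O*(-1 + f))
d(M, P)*10 + R = (2*(-5)*(-1 + 5))*10 - 4 = (2*(-5)*4)*10 - 4 = -40*10 - 4 = -400 - 4 = -404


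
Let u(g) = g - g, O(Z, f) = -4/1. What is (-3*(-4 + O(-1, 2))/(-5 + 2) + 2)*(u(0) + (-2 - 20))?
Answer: 132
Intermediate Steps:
O(Z, f) = -4 (O(Z, f) = -4*1 = -4)
u(g) = 0
(-3*(-4 + O(-1, 2))/(-5 + 2) + 2)*(u(0) + (-2 - 20)) = (-3*(-4 - 4)/(-5 + 2) + 2)*(0 + (-2 - 20)) = (-(-24)/(-3) + 2)*(0 - 22) = (-(-24)*(-1)/3 + 2)*(-22) = (-3*8/3 + 2)*(-22) = (-8 + 2)*(-22) = -6*(-22) = 132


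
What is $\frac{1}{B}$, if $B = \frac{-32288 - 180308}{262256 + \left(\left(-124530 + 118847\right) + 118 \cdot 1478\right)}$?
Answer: $- \frac{430977}{212596} \approx -2.0272$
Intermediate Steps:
$B = - \frac{212596}{430977}$ ($B = - \frac{212596}{262256 + \left(-5683 + 174404\right)} = - \frac{212596}{262256 + 168721} = - \frac{212596}{430977} \approx -0.49329$)
$\frac{1}{B} = \frac{1}{- \frac{212596}{430977}} = - \frac{430977}{212596}$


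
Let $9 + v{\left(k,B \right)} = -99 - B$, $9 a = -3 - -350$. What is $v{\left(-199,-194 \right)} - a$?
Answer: $\frac{427}{9} \approx 47.444$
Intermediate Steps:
$a = \frac{347}{9}$ ($a = \frac{-3 - -350}{9} = \frac{-3 + 350}{9} = \frac{1}{9} \cdot 347 = \frac{347}{9} \approx 38.556$)
$v{\left(k,B \right)} = -108 - B$ ($v{\left(k,B \right)} = -9 - \left(99 + B\right) = -108 - B$)
$v{\left(-199,-194 \right)} - a = \left(-108 - -194\right) - \frac{347}{9} = \left(-108 + 194\right) - \frac{347}{9} = 86 - \frac{347}{9} = \frac{427}{9}$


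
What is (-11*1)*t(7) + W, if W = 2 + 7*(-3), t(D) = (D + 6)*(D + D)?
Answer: -2021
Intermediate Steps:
t(D) = 2*D*(6 + D) (t(D) = (6 + D)*(2*D) = 2*D*(6 + D))
W = -19 (W = 2 - 21 = -19)
(-11*1)*t(7) + W = (-11*1)*(2*7*(6 + 7)) - 19 = -22*7*13 - 19 = -11*182 - 19 = -2002 - 19 = -2021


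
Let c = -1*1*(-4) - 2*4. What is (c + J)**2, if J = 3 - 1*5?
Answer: 36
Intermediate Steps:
J = -2 (J = 3 - 5 = -2)
c = -4 (c = -1*(-4) - 8 = 4 - 8 = -4)
(c + J)**2 = (-4 - 2)**2 = (-6)**2 = 36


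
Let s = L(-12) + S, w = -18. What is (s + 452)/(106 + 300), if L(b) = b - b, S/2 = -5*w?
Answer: 316/203 ≈ 1.5567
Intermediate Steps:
S = 180 (S = 2*(-5*(-18)) = 2*90 = 180)
L(b) = 0
s = 180 (s = 0 + 180 = 180)
(s + 452)/(106 + 300) = (180 + 452)/(106 + 300) = 632/406 = 632*(1/406) = 316/203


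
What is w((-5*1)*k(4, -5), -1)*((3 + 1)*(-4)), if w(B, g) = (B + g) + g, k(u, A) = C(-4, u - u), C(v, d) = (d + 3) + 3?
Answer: 512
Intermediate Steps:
C(v, d) = 6 + d (C(v, d) = (3 + d) + 3 = 6 + d)
k(u, A) = 6 (k(u, A) = 6 + (u - u) = 6 + 0 = 6)
w(B, g) = B + 2*g
w((-5*1)*k(4, -5), -1)*((3 + 1)*(-4)) = (-5*1*6 + 2*(-1))*((3 + 1)*(-4)) = (-5*6 - 2)*(4*(-4)) = (-30 - 2)*(-16) = -32*(-16) = 512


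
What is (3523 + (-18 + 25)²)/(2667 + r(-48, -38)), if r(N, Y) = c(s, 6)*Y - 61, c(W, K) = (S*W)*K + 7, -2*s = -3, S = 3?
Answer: 1786/657 ≈ 2.7184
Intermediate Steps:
s = 3/2 (s = -½*(-3) = 3/2 ≈ 1.5000)
c(W, K) = 7 + 3*K*W (c(W, K) = (3*W)*K + 7 = 3*K*W + 7 = 7 + 3*K*W)
r(N, Y) = -61 + 34*Y (r(N, Y) = (7 + 3*6*(3/2))*Y - 61 = (7 + 27)*Y - 61 = 34*Y - 61 = -61 + 34*Y)
(3523 + (-18 + 25)²)/(2667 + r(-48, -38)) = (3523 + (-18 + 25)²)/(2667 + (-61 + 34*(-38))) = (3523 + 7²)/(2667 + (-61 - 1292)) = (3523 + 49)/(2667 - 1353) = 3572/1314 = 3572*(1/1314) = 1786/657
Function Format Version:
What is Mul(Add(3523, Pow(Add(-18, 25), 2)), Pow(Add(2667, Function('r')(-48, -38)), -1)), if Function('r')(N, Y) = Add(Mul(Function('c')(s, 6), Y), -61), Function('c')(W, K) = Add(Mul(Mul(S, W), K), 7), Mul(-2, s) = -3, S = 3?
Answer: Rational(1786, 657) ≈ 2.7184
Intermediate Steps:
s = Rational(3, 2) (s = Mul(Rational(-1, 2), -3) = Rational(3, 2) ≈ 1.5000)
Function('c')(W, K) = Add(7, Mul(3, K, W)) (Function('c')(W, K) = Add(Mul(Mul(3, W), K), 7) = Add(Mul(3, K, W), 7) = Add(7, Mul(3, K, W)))
Function('r')(N, Y) = Add(-61, Mul(34, Y)) (Function('r')(N, Y) = Add(Mul(Add(7, Mul(3, 6, Rational(3, 2))), Y), -61) = Add(Mul(Add(7, 27), Y), -61) = Add(Mul(34, Y), -61) = Add(-61, Mul(34, Y)))
Mul(Add(3523, Pow(Add(-18, 25), 2)), Pow(Add(2667, Function('r')(-48, -38)), -1)) = Mul(Add(3523, Pow(Add(-18, 25), 2)), Pow(Add(2667, Add(-61, Mul(34, -38))), -1)) = Mul(Add(3523, Pow(7, 2)), Pow(Add(2667, Add(-61, -1292)), -1)) = Mul(Add(3523, 49), Pow(Add(2667, -1353), -1)) = Mul(3572, Pow(1314, -1)) = Mul(3572, Rational(1, 1314)) = Rational(1786, 657)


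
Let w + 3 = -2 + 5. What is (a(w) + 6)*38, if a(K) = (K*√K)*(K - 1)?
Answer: 228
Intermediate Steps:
w = 0 (w = -3 + (-2 + 5) = -3 + 3 = 0)
a(K) = K^(3/2)*(-1 + K)
(a(w) + 6)*38 = (0^(3/2)*(-1 + 0) + 6)*38 = (0*(-1) + 6)*38 = (0 + 6)*38 = 6*38 = 228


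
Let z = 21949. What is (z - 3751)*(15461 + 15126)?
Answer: 556622226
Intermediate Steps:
(z - 3751)*(15461 + 15126) = (21949 - 3751)*(15461 + 15126) = 18198*30587 = 556622226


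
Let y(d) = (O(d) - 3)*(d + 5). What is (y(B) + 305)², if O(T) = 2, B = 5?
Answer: 87025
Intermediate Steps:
y(d) = -5 - d (y(d) = (2 - 3)*(d + 5) = -(5 + d) = -5 - d)
(y(B) + 305)² = ((-5 - 1*5) + 305)² = ((-5 - 5) + 305)² = (-10 + 305)² = 295² = 87025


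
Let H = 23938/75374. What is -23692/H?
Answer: -892880404/11969 ≈ -74599.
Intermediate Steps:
H = 11969/37687 (H = 23938*(1/75374) = 11969/37687 ≈ 0.31759)
-23692/H = -23692/11969/37687 = -23692*37687/11969 = -892880404/11969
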